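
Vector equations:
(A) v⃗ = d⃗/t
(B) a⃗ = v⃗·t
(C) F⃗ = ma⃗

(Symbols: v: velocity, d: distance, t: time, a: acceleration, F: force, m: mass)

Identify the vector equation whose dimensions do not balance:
(B) a⃗ = v⃗·t

(A) v⃗ = d⃗/t: LHS [L T^-1], RHS [L T^-1] ✓ — displacement (vector) divided by time (scalar)
(B) a⃗ = v⃗·t: LHS [L T^-2], RHS [L] ✗ — acceleration is velocity per time; should be v⃗/t
(C) F⃗ = ma⃗: LHS [L M T^-2], RHS [L M T^-2] ✓ — Force and acceleration are vectors, mass is a scalar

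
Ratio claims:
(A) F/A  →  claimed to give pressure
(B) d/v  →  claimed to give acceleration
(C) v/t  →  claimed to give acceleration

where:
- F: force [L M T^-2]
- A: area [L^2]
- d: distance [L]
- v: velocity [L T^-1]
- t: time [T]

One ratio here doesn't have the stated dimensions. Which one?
(B) d/v does not give acceleration

(A) F/A: [L^-1 M T^-2] = pressure [L^-1 M T^-2] ✓
(B) d/v: [T] ≠ acceleration [L T^-2] ✗
(C) v/t: [L T^-2] = acceleration [L T^-2] ✓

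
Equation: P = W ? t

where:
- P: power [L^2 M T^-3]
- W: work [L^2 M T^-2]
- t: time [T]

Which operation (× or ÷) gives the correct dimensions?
division (÷): P = W ÷ t

P [L^2 M T^-3]; W [L^2 M T^-2]; t [T].
W × t → [L^2 M T^-1] ✗
W ÷ t → [L^2 M T^-3] ✓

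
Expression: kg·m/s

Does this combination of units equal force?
No

The expression kg·m/s has dimensions [L M T^-1], but force has dimensions [L M T^-2].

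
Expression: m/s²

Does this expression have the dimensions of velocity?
No

The expression m/s² has dimensions [L T^-2], but velocity has dimensions [L T^-1].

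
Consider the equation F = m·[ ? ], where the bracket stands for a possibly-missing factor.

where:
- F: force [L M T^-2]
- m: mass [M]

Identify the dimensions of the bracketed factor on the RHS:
[L T^-2] — acceleration (e.g. a)

F has dimensions [L M T^-2]; m has dimensions [M].
The bracketed factor must supply [L M T^-2] / [M] = [L T^-2].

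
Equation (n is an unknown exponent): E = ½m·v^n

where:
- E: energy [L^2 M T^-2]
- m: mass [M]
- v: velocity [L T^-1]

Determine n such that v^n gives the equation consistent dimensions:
n = 2

E has dimensions [L^2 M T^-2]; v has dimensions [L T^-1].
The rest of the RHS has dimensions [M], so v^n must supply [L^2 T^-2].
With n = 2: ½m·v^2 has dimensions [L^2 M T^-2], matching the LHS ✓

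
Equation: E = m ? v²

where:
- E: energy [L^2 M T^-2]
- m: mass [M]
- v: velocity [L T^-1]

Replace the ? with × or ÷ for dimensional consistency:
multiplication (×): E = m × v²

E [L^2 M T^-2]; m [M]; v² [L^2 T^-2].
m × v² → [L^2 M T^-2] ✓
m ÷ v² → [L^-2 M T^2] ✗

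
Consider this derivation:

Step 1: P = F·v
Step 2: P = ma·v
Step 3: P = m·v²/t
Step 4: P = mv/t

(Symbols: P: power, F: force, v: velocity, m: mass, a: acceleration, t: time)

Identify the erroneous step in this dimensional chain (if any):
Step 4

Step 1: P = F·v → LHS [L^2 M T^-3], RHS [L^2 M T^-3] ✓
Step 2: P = ma·v → LHS [L^2 M T^-3], RHS [L^2 M T^-3] ✓
Step 3: P = m·v²/t → LHS [L^2 M T^-3], RHS [L^2 M T^-3] ✓
Step 4: P = mv/t → LHS [L^2 M T^-3], RHS [L M T^-2] ✗

The first dimensional inconsistency appears in step 4: P = mv/t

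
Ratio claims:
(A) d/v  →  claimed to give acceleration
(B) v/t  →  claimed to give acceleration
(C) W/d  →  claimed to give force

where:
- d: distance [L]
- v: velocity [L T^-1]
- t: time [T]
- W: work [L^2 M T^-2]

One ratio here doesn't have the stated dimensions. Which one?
(A) d/v does not give acceleration

(A) d/v: [T] ≠ acceleration [L T^-2] ✗
(B) v/t: [L T^-2] = acceleration [L T^-2] ✓
(C) W/d: [L M T^-2] = force [L M T^-2] ✓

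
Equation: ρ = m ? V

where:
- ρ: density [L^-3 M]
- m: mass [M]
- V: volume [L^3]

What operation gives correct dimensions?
division (÷): ρ = m ÷ V

ρ [L^-3 M]; m [M]; V [L^3].
m × V → [L^3 M] ✗
m ÷ V → [L^-3 M] ✓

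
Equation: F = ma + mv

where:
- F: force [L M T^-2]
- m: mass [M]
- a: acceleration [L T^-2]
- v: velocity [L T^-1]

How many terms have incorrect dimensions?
1

LHS F: [L M T^-2]
- ma: [L M T^-2] ✓
- mv: [L M T^-1] ✗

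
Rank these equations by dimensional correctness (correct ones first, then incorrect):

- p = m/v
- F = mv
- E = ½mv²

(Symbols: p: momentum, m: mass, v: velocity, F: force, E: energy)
Dimensionally correct: E = ½mv²
Dimensionally incorrect: p = m/v, F = mv
Ordered (correct first, then incorrect): E = ½mv², p = m/v, F = mv

- p = m/v: LHS [L M T^-1], RHS [L^-1 M T] → incorrect ✗
- F = mv: LHS [L M T^-2], RHS [L M T^-1] → incorrect ✗
- E = ½mv²: LHS [L^2 M T^-2], RHS [L^2 M T^-2] → correct ✓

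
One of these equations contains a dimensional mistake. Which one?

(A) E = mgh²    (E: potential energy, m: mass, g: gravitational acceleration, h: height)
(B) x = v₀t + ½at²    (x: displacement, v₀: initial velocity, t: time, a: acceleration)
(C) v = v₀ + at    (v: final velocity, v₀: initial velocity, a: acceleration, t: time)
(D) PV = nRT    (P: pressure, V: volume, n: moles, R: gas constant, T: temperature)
(A) E = mgh²

The equation (A) E = mgh² is dimensionally incorrect.

LHS (E): [L^2 M T^-2]
RHS (mgh²): [L^3 M T^-2] ✗

The dimensions do not match. The other three equations balance.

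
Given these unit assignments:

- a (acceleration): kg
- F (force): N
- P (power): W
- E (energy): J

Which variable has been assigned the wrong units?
a

The variable a (acceleration) should have units m/s², not kg.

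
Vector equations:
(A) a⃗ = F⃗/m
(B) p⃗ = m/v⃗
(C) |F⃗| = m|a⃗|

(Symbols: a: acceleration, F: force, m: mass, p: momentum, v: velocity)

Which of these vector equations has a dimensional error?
(B) p⃗ = m/v⃗

(A) a⃗ = F⃗/m: LHS [L T^-2], RHS [L T^-2] ✓ — force (vector) divided by mass (scalar)
(B) p⃗ = m/v⃗: LHS [L M T^-1], RHS [L^-1 M T] ✗ — momentum is mass times velocity; should be mv⃗ (and division by a vector is undefined)
(C) |F⃗| = m|a⃗|: LHS [L M T^-2], RHS [L M T^-2] ✓ — magnitudes of vectors are scalars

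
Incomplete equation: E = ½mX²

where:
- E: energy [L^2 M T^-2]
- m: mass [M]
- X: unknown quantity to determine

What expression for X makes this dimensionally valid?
X = v (velocity), dimensions [L T^-1]

E has dimensions [L^2 M T^-2]; the rest of the RHS (½m) has dimensions [M].
So X² must have dimensions [L^2 T^-2], i.e. X has dimensions [L T^-1] — X = v (velocity).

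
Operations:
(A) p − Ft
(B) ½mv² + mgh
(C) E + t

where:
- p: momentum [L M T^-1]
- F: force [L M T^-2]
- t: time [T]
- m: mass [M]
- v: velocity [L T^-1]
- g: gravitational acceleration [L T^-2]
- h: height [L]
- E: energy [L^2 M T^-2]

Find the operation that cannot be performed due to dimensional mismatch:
(C) E + t

(A) p − Ft: p [L M T^-1] and Ft [L M T^-1] — same dimensions ✓
(B) ½mv² + mgh: ½mv² [L^2 M T^-2] and mgh [L^2 M T^-2] — same dimensions ✓
(C) E + t: E [L^2 M T^-2] and t [T] — different dimensions cannot be added/subtracted ✗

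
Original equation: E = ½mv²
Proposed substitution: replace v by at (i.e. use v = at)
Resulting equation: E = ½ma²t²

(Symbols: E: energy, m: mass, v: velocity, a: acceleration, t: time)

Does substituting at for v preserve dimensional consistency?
Yes

[v] = [L T^-1] and [at] = [L T^-1]. These match, so the substitution replaces a quantity by one of the same dimensions and the result E = ½ma²t² has LHS [L^2 M T^-2] vs RHS [L^2 M T^-2] — still consistent.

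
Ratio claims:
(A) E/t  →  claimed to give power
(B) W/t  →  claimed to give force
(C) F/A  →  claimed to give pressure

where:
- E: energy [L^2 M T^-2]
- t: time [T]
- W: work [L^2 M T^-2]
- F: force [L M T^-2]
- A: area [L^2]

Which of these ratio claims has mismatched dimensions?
(B) W/t does not give force

(A) E/t: [L^2 M T^-3] = power [L^2 M T^-3] ✓
(B) W/t: [L^2 M T^-3] ≠ force [L M T^-2] ✗
(C) F/A: [L^-1 M T^-2] = pressure [L^-1 M T^-2] ✓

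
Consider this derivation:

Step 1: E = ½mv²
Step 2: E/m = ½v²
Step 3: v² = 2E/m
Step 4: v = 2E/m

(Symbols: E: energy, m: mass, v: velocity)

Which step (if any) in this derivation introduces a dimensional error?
Step 4

Step 1: E = ½mv² → LHS [L^2 M T^-2], RHS [L^2 M T^-2] ✓
Step 2: E/m = ½v² → LHS [L^2 T^-2], RHS [L^2 T^-2] ✓
Step 3: v² = 2E/m → LHS [L^2 T^-2], RHS [L^2 T^-2] ✓
Step 4: v = 2E/m → LHS [L T^-1], RHS [L^2 T^-2] ✗

The first dimensional inconsistency appears in step 4: v = 2E/m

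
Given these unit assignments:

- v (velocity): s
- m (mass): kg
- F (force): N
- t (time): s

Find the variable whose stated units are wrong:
v

The variable v (velocity) should have units m/s, not s.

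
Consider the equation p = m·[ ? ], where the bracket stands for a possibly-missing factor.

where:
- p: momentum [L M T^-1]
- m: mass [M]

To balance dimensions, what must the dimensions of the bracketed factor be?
[L T^-1] — velocity (e.g. v)

p has dimensions [L M T^-1]; m has dimensions [M].
The bracketed factor must supply [L M T^-1] / [M] = [L T^-1].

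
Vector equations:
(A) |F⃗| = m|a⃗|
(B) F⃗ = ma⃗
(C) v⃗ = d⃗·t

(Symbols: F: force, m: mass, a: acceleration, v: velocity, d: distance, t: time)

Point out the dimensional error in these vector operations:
(C) v⃗ = d⃗·t

(A) |F⃗| = m|a⃗|: LHS [L M T^-2], RHS [L M T^-2] ✓ — magnitudes of vectors are scalars
(B) F⃗ = ma⃗: LHS [L M T^-2], RHS [L M T^-2] ✓ — Force and acceleration are vectors, mass is a scalar
(C) v⃗ = d⃗·t: LHS [L T^-1], RHS [L T] ✗ — velocity is displacement per time; should be d⃗/t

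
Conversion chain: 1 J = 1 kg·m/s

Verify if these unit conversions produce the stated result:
The chain is incorrect (it contains an error).

Incorrect: Joule is kg·m²/s², not kg·m/s (that is momentum)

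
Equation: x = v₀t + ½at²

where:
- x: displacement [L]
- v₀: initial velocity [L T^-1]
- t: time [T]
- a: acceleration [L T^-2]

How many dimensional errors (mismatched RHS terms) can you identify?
0

LHS x: [L]
- v₀t: [L] ✓
- ½at²: [L] ✓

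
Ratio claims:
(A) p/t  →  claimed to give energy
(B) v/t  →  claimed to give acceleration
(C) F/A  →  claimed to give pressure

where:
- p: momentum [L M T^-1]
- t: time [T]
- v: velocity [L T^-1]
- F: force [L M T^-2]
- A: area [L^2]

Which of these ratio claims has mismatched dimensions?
(A) p/t does not give energy

(A) p/t: [L M T^-2] ≠ energy [L^2 M T^-2] ✗
(B) v/t: [L T^-2] = acceleration [L T^-2] ✓
(C) F/A: [L^-1 M T^-2] = pressure [L^-1 M T^-2] ✓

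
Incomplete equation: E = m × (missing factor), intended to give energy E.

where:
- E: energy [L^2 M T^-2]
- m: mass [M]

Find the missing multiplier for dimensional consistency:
v² (velocity squared), dimensions [L^2 T^-2]

E has dimensions [L^2 M T^-2] and m has dimensions [M].
The missing factor must have dimensions [L^2 M T^-2] / [M] = [L^2 T^-2], i.e. velocity squared (v²).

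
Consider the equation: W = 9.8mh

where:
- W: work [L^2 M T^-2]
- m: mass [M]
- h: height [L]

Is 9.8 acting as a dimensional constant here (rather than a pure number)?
Yes

W has dimensions [L^2 M T^-2], while mh alone has dimensions [L M]. For the equation to balance, the factor 9.8 must carry dimensions [L T^-2] — it is a dimensional constant (a numerical value of a physical quantity with its units suppressed), not a pure number.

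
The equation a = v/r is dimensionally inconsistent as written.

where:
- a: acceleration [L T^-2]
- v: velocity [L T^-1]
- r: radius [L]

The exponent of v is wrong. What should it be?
The exponent of v should be 2: a = v^2/r

The LHS a has dimensions [L T^-2]; v has dimensions [L T^-1].
As written, the RHS v/r (exponent 1 on v) has dimensions [T^-1], which does not match.
With exponent 2, the RHS v^2/r has dimensions [L T^-2], matching the LHS.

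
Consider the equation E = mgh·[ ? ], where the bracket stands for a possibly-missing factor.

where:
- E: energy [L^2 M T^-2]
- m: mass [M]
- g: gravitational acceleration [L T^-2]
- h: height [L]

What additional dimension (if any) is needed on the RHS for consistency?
Nothing is missing — the bracketed factor must be dimensionless.

E has dimensions [L^2 M T^-2] and mgh already has dimensions [L^2 M T^-2], so E = mgh is dimensionally complete.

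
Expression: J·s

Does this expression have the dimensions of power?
No

The expression J·s has dimensions [L^2 M T^-1], but power has dimensions [L^2 M T^-3].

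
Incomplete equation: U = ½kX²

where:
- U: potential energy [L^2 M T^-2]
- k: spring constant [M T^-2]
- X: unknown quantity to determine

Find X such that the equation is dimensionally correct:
X = x (displacement), dimensions [L]

U has dimensions [L^2 M T^-2]; the rest of the RHS (½k) has dimensions [M T^-2].
So X² must have dimensions [L^2], i.e. X has dimensions [L] — X = x (displacement).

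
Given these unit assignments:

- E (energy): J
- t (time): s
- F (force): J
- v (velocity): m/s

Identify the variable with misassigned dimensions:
F

The variable F (force) should have units N, not J.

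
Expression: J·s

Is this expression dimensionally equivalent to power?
No

The expression J·s has dimensions [L^2 M T^-1], but power has dimensions [L^2 M T^-3].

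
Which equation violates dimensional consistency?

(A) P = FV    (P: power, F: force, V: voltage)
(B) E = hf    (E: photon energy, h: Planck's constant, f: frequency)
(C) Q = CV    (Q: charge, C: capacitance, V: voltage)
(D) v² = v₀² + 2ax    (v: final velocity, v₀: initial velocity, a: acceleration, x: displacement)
(A) P = FV

The equation (A) P = FV is dimensionally incorrect.

LHS (P): [L^2 M T^-3]
RHS (FV): [I^-1 L^3 M^2 T^-5] ✗

The dimensions do not match. The other three equations balance.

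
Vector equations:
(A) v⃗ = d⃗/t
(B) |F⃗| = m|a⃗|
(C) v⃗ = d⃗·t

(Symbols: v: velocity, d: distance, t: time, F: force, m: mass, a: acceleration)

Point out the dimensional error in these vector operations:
(C) v⃗ = d⃗·t

(A) v⃗ = d⃗/t: LHS [L T^-1], RHS [L T^-1] ✓ — displacement (vector) divided by time (scalar)
(B) |F⃗| = m|a⃗|: LHS [L M T^-2], RHS [L M T^-2] ✓ — magnitudes of vectors are scalars
(C) v⃗ = d⃗·t: LHS [L T^-1], RHS [L T] ✗ — velocity is displacement per time; should be d⃗/t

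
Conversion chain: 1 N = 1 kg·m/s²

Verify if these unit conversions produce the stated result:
The chain is correct (no errors).

Correct: Newton is defined as kg·m/s²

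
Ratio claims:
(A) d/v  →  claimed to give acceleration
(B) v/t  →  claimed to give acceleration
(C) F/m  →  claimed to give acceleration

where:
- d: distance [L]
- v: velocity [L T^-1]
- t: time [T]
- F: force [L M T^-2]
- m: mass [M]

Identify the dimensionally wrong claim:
(A) d/v does not give acceleration

(A) d/v: [T] ≠ acceleration [L T^-2] ✗
(B) v/t: [L T^-2] = acceleration [L T^-2] ✓
(C) F/m: [L T^-2] = acceleration [L T^-2] ✓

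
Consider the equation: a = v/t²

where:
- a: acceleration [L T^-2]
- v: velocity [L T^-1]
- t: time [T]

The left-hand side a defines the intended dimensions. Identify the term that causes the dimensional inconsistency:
The right-hand side term v/t²

a has dimensions [L T^-2], but v/t² has dimensions [L T^-3], so the term v/t² is dimensionally wrong for a.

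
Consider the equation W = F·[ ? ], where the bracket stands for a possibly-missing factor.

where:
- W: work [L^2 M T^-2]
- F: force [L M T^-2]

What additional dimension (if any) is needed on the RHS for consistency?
[L] — length (e.g. a distance d)

W has dimensions [L^2 M T^-2]; F has dimensions [L M T^-2].
The bracketed factor must supply [L^2 M T^-2] / [L M T^-2] = [L].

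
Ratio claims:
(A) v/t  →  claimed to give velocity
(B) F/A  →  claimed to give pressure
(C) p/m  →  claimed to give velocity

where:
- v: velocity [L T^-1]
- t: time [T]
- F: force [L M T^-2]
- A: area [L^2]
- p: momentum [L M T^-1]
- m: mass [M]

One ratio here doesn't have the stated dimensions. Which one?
(A) v/t does not give velocity

(A) v/t: [L T^-2] ≠ velocity [L T^-1] ✗
(B) F/A: [L^-1 M T^-2] = pressure [L^-1 M T^-2] ✓
(C) p/m: [L T^-1] = velocity [L T^-1] ✓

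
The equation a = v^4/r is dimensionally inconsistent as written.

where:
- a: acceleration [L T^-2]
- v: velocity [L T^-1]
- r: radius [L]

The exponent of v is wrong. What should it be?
The exponent of v should be 2: a = v^2/r

The LHS a has dimensions [L T^-2]; v has dimensions [L T^-1].
As written, the RHS v^4/r (exponent 4 on v) has dimensions [L^3 T^-4], which does not match.
With exponent 2, the RHS v^2/r has dimensions [L T^-2], matching the LHS.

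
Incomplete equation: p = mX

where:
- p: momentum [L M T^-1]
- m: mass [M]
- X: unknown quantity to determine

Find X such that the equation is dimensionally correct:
X = v (velocity), dimensions [L T^-1]

p has dimensions [L M T^-1]; the rest of the RHS (m) has dimensions [M].
So X must have dimensions [L T^-1] — X = v (velocity).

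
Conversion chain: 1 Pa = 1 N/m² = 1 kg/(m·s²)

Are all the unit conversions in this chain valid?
The chain is correct (no errors).

Correct: Pascal is Newton per square meter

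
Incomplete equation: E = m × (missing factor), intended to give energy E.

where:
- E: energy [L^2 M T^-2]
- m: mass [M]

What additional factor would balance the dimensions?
v² (velocity squared), dimensions [L^2 T^-2]

E has dimensions [L^2 M T^-2] and m has dimensions [M].
The missing factor must have dimensions [L^2 M T^-2] / [M] = [L^2 T^-2], i.e. velocity squared (v²).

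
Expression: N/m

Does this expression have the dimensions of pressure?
No

The expression N/m has dimensions [M T^-2], but pressure has dimensions [L^-1 M T^-2].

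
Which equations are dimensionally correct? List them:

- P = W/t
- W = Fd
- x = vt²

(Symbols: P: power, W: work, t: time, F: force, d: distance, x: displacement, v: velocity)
Dimensionally correct: P = W/t, W = Fd
Dimensionally incorrect: x = vt²
Ordered (correct first, then incorrect): P = W/t, W = Fd, x = vt²

- P = W/t: LHS [L^2 M T^-3], RHS [L^2 M T^-3] → correct ✓
- W = Fd: LHS [L^2 M T^-2], RHS [L^2 M T^-2] → correct ✓
- x = vt²: LHS [L], RHS [L T] → incorrect ✗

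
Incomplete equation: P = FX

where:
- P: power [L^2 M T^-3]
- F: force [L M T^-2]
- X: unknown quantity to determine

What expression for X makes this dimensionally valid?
X = v (velocity), dimensions [L T^-1]

P has dimensions [L^2 M T^-3]; the rest of the RHS (F) has dimensions [L M T^-2].
So X must have dimensions [L T^-1] — X = v (velocity).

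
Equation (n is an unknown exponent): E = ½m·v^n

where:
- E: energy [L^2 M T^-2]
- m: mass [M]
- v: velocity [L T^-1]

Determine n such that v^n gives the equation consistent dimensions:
n = 2

E has dimensions [L^2 M T^-2]; v has dimensions [L T^-1].
The rest of the RHS has dimensions [M], so v^n must supply [L^2 T^-2].
With n = 2: ½m·v^2 has dimensions [L^2 M T^-2], matching the LHS ✓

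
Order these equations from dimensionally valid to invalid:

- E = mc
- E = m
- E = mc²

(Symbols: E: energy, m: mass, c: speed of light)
Dimensionally correct: E = mc²
Dimensionally incorrect: E = mc, E = m
Ordered (correct first, then incorrect): E = mc², E = mc, E = m

- E = mc: LHS [L^2 M T^-2], RHS [L M T^-1] → incorrect ✗
- E = m: LHS [L^2 M T^-2], RHS [M] → incorrect ✗
- E = mc²: LHS [L^2 M T^-2], RHS [L^2 M T^-2] → correct ✓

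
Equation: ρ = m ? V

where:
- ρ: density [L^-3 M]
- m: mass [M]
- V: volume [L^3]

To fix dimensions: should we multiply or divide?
division (÷): ρ = m ÷ V

ρ [L^-3 M]; m [M]; V [L^3].
m × V → [L^3 M] ✗
m ÷ V → [L^-3 M] ✓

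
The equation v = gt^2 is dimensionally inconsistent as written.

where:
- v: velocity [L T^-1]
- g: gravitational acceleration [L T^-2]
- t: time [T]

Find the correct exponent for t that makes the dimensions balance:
The exponent of t should be 1: v = gt

The LHS v has dimensions [L T^-1]; t has dimensions [T].
As written, the RHS gt^2 (exponent 2 on t) has dimensions [L], which does not match.
With exponent 1, the RHS gt has dimensions [L T^-1], matching the LHS.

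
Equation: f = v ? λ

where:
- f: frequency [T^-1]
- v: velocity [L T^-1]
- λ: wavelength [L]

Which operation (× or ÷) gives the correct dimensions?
division (÷): f = v ÷ λ

f [T^-1]; v [L T^-1]; λ [L].
v × λ → [L^2 T^-1] ✗
v ÷ λ → [T^-1] ✓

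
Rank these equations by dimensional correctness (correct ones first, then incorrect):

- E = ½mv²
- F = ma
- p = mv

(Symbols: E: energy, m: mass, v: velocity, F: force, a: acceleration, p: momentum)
Dimensionally correct: E = ½mv², F = ma, p = mv
Dimensionally incorrect: none
Ordered (correct first, then incorrect): E = ½mv², F = ma, p = mv

- E = ½mv²: LHS [L^2 M T^-2], RHS [L^2 M T^-2] → correct ✓
- F = ma: LHS [L M T^-2], RHS [L M T^-2] → correct ✓
- p = mv: LHS [L M T^-1], RHS [L M T^-1] → correct ✓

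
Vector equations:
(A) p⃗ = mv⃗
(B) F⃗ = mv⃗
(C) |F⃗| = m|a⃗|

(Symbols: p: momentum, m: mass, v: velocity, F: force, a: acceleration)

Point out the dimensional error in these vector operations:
(B) F⃗ = mv⃗

(A) p⃗ = mv⃗: LHS [L M T^-1], RHS [L M T^-1] ✓ — mass (scalar) times velocity (vector)
(B) F⃗ = mv⃗: LHS [L M T^-2], RHS [L M T^-1] ✗ — mass times velocity is momentum, not force; should be ma⃗
(C) |F⃗| = m|a⃗|: LHS [L M T^-2], RHS [L M T^-2] ✓ — magnitudes of vectors are scalars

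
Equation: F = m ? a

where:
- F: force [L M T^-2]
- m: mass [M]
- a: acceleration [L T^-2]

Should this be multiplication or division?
multiplication (×): F = m × a

F [L M T^-2]; m [M]; a [L T^-2].
m × a → [L M T^-2] ✓
m ÷ a → [L^-1 M T^2] ✗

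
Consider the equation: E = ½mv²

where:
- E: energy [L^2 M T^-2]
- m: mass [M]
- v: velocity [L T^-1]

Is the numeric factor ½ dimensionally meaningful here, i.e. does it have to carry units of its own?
No

E has dimensions [L^2 M T^-2] and mv² already has dimensions [L^2 M T^-2], so the equation balances without ½ contributing any dimensions. ½ is a pure (dimensionless) number; changing or removing it would not affect dimensional consistency.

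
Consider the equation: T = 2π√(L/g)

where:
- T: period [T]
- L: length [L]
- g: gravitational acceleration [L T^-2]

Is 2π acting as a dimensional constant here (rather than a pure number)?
No

T has dimensions [T] and √(L/g) already has dimensions [T], so the equation balances without 2π contributing any dimensions. 2π is a pure (dimensionless) number; changing or removing it would not affect dimensional consistency.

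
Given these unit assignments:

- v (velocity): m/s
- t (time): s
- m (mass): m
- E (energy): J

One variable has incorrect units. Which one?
m

The variable m (mass) should have units kg, not m.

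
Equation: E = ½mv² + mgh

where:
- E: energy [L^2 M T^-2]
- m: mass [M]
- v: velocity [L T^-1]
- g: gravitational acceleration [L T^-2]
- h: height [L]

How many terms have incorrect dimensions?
0

LHS E: [L^2 M T^-2]
- ½mv²: [L^2 M T^-2] ✓
- mgh: [L^2 M T^-2] ✓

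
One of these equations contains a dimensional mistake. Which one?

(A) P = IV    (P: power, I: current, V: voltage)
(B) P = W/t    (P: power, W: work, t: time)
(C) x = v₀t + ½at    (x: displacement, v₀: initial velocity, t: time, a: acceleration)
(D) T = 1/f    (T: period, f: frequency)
(C) x = v₀t + ½at

The equation (C) x = v₀t + ½at is dimensionally incorrect.

LHS (x): [L]
RHS terms:
  - v₀t: [L] ✓
  - ½at: [L T^-1] ✗ (does not match LHS)

The dimensions do not match. The other three equations balance.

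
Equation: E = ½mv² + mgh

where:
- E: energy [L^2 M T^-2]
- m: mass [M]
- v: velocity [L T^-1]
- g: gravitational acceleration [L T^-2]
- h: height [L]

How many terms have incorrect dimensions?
0

LHS E: [L^2 M T^-2]
- ½mv²: [L^2 M T^-2] ✓
- mgh: [L^2 M T^-2] ✓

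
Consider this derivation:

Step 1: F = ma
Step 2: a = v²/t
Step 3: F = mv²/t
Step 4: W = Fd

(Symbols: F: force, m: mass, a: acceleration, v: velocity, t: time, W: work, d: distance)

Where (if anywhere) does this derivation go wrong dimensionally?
Step 2

Step 1: F = ma → LHS [L M T^-2], RHS [L M T^-2] ✓
Step 2: a = v²/t → LHS [L T^-2], RHS [L^2 T^-3] ✗

The first dimensional inconsistency appears in step 2: a = v²/t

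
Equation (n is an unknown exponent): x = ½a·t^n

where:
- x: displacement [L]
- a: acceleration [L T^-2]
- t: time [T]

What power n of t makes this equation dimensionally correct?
n = 2

x has dimensions [L]; t has dimensions [T].
The rest of the RHS has dimensions [L T^-2], so t^n must supply [T^2].
With n = 2: ½a·t^2 has dimensions [L], matching the LHS ✓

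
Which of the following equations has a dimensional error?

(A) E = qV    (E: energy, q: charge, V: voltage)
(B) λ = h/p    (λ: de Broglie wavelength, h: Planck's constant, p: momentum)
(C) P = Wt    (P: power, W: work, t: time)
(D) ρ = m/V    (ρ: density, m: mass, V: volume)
(C) P = Wt

The equation (C) P = Wt is dimensionally incorrect.

LHS (P): [L^2 M T^-3]
RHS (Wt): [L^2 M T^-1] ✗

The dimensions do not match. The other three equations balance.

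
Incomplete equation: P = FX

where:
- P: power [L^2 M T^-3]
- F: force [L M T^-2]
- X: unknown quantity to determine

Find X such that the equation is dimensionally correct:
X = v (velocity), dimensions [L T^-1]

P has dimensions [L^2 M T^-3]; the rest of the RHS (F) has dimensions [L M T^-2].
So X must have dimensions [L T^-1] — X = v (velocity).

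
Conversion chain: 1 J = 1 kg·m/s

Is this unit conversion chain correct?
The chain is incorrect (it contains an error).

Incorrect: Joule is kg·m²/s², not kg·m/s (that is momentum)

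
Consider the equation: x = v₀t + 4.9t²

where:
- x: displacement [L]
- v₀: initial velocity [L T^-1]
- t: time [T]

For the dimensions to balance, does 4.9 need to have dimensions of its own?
Yes

x has dimensions [L], while t² alone has dimensions [T^2]. For the equation to balance, the factor 4.9 must carry dimensions [L T^-2] — it is a dimensional constant (a numerical value of a physical quantity with its units suppressed), not a pure number.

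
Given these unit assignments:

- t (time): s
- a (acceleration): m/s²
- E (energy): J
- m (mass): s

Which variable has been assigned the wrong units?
m

The variable m (mass) should have units kg, not s.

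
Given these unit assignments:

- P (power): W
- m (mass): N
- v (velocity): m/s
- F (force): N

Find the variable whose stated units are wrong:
m

The variable m (mass) should have units kg, not N.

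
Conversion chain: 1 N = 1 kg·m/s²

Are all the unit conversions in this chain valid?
The chain is correct (no errors).

Correct: Newton is defined as kg·m/s²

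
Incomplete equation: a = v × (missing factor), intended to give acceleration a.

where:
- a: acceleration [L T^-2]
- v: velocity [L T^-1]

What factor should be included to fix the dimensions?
1/t (inverse time), dimensions [T^-1]

a has dimensions [L T^-2] and v has dimensions [L T^-1].
The missing factor must have dimensions [L T^-2] / [L T^-1] = [T^-1], i.e. inverse time (1/t).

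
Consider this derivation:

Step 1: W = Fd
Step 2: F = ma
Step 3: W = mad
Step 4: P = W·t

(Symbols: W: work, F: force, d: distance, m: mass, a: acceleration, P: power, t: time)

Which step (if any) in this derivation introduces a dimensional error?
Step 4

Step 1: W = Fd → LHS [L^2 M T^-2], RHS [L^2 M T^-2] ✓
Step 2: F = ma → LHS [L M T^-2], RHS [L M T^-2] ✓
Step 3: W = mad → LHS [L^2 M T^-2], RHS [L^2 M T^-2] ✓
Step 4: P = W·t → LHS [L^2 M T^-3], RHS [L^2 M T^-1] ✗

The first dimensional inconsistency appears in step 4: P = W·t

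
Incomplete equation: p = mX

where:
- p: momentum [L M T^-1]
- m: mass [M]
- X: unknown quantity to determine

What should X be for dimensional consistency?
X = v (velocity), dimensions [L T^-1]

p has dimensions [L M T^-1]; the rest of the RHS (m) has dimensions [M].
So X must have dimensions [L T^-1] — X = v (velocity).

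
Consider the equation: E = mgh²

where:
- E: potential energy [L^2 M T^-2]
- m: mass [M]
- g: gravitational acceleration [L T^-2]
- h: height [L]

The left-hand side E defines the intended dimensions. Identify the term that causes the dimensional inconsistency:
The right-hand side term mgh²

E has dimensions [L^2 M T^-2], but mgh² has dimensions [L^3 M T^-2], so the term mgh² is dimensionally wrong for E.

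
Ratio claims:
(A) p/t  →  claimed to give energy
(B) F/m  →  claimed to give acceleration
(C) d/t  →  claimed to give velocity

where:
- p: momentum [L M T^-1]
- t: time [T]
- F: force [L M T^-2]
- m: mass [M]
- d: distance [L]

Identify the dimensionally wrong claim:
(A) p/t does not give energy

(A) p/t: [L M T^-2] ≠ energy [L^2 M T^-2] ✗
(B) F/m: [L T^-2] = acceleration [L T^-2] ✓
(C) d/t: [L T^-1] = velocity [L T^-1] ✓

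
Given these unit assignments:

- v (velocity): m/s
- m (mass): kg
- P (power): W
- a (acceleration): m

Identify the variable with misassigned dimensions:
a

The variable a (acceleration) should have units m/s², not m.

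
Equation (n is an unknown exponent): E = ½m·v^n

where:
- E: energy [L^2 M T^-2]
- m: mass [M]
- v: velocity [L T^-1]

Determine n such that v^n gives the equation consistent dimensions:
n = 2

E has dimensions [L^2 M T^-2]; v has dimensions [L T^-1].
The rest of the RHS has dimensions [M], so v^n must supply [L^2 T^-2].
With n = 2: ½m·v^2 has dimensions [L^2 M T^-2], matching the LHS ✓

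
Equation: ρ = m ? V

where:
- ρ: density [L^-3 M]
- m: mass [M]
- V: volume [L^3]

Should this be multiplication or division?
division (÷): ρ = m ÷ V

ρ [L^-3 M]; m [M]; V [L^3].
m × V → [L^3 M] ✗
m ÷ V → [L^-3 M] ✓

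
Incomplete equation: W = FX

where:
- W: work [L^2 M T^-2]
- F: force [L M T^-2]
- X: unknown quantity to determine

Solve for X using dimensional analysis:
X = d (distance), dimensions [L]

W has dimensions [L^2 M T^-2]; the rest of the RHS (F) has dimensions [L M T^-2].
So X must have dimensions [L] — X = d (distance).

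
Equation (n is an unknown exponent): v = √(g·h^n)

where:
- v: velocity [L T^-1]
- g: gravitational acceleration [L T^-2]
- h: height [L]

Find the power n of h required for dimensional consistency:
n = 1

v has dimensions [L T^-1]; h has dimensions [L].
With n = 1: √(g·h^1) has dimensions [L T^-1], matching the LHS ✓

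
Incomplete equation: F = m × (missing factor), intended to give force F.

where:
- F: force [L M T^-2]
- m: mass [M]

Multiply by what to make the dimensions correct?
a (acceleration), dimensions [L T^-2]

F has dimensions [L M T^-2] and m has dimensions [M].
The missing factor must have dimensions [L M T^-2] / [M] = [L T^-2], i.e. acceleration (a).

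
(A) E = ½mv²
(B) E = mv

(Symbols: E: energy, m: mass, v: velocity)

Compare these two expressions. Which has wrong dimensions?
(B)

(A) E = ½mv²: LHS [L^2 M T^-2], RHS [L^2 M T^-2] ✓
(B) E = mv: LHS [L^2 M T^-2], RHS [L M T^-1] ✗

Expression (B) E = mv is dimensionally incorrect.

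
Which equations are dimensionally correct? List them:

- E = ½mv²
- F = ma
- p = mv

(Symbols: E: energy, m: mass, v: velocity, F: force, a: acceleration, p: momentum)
Dimensionally correct: E = ½mv², F = ma, p = mv
Dimensionally incorrect: none
Ordered (correct first, then incorrect): E = ½mv², F = ma, p = mv

- E = ½mv²: LHS [L^2 M T^-2], RHS [L^2 M T^-2] → correct ✓
- F = ma: LHS [L M T^-2], RHS [L M T^-2] → correct ✓
- p = mv: LHS [L M T^-1], RHS [L M T^-1] → correct ✓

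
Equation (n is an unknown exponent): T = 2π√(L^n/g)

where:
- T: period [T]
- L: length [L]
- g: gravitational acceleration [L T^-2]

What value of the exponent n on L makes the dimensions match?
n = 1

T has dimensions [T]; L has dimensions [L].
With n = 1: 2π√(L^1/g) has dimensions [T], matching the LHS ✓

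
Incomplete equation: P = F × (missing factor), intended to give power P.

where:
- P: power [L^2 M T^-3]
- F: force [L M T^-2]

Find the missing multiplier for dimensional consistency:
v (velocity), dimensions [L T^-1]

P has dimensions [L^2 M T^-3] and F has dimensions [L M T^-2].
The missing factor must have dimensions [L^2 M T^-3] / [L M T^-2] = [L T^-1], i.e. velocity (v).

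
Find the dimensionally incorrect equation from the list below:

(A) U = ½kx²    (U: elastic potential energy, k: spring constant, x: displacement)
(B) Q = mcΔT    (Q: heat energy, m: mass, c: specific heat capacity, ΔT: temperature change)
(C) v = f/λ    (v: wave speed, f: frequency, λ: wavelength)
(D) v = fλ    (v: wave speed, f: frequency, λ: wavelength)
(C) v = f/λ

The equation (C) v = f/λ is dimensionally incorrect.

LHS (v): [L T^-1]
RHS (f/λ): [L^-1 T^-1] ✗

The dimensions do not match. The other three equations balance.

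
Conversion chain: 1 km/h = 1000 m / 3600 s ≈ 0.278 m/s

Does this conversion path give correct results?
The chain is correct (no errors).

Correct: 1 km = 1000 m, 1 h = 3600 s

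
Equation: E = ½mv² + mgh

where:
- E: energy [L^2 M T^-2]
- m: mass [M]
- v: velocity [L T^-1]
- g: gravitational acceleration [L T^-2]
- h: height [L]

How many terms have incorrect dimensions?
0

LHS E: [L^2 M T^-2]
- ½mv²: [L^2 M T^-2] ✓
- mgh: [L^2 M T^-2] ✓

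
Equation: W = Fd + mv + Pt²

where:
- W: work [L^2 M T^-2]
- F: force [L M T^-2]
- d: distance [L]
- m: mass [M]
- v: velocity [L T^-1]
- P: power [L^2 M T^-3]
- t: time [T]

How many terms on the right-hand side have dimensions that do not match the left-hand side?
2

LHS W: [L^2 M T^-2]
- Fd: [L^2 M T^-2] ✓
- mv: [L M T^-1] ✗
- Pt²: [L^2 M T^-1] ✗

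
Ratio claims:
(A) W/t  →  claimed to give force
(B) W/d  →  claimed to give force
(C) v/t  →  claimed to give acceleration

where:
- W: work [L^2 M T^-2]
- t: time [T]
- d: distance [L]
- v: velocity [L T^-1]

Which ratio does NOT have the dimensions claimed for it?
(A) W/t does not give force

(A) W/t: [L^2 M T^-3] ≠ force [L M T^-2] ✗
(B) W/d: [L M T^-2] = force [L M T^-2] ✓
(C) v/t: [L T^-2] = acceleration [L T^-2] ✓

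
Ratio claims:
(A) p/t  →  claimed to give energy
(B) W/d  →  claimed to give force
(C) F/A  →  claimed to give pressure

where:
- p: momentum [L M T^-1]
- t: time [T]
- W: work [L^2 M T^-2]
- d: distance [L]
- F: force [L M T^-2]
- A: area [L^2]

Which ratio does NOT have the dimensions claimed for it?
(A) p/t does not give energy

(A) p/t: [L M T^-2] ≠ energy [L^2 M T^-2] ✗
(B) W/d: [L M T^-2] = force [L M T^-2] ✓
(C) F/A: [L^-1 M T^-2] = pressure [L^-1 M T^-2] ✓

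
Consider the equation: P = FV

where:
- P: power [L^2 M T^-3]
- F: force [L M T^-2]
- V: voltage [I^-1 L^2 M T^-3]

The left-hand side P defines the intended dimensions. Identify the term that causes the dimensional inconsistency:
The right-hand side term FV

P has dimensions [L^2 M T^-3], but FV has dimensions [I^-1 L^3 M^2 T^-5], so the term FV is dimensionally wrong for P.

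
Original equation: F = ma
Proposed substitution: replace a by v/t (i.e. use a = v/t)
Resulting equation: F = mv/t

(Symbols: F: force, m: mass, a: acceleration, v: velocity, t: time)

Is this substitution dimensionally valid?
Yes

[a] = [L T^-2] and [v/t] = [L T^-2]. These match, so the substitution replaces a quantity by one of the same dimensions and the result F = mv/t has LHS [L M T^-2] vs RHS [L M T^-2] — still consistent.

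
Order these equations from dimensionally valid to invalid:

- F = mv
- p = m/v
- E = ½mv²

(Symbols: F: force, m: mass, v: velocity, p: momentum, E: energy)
Dimensionally correct: E = ½mv²
Dimensionally incorrect: F = mv, p = m/v
Ordered (correct first, then incorrect): E = ½mv², F = mv, p = m/v

- F = mv: LHS [L M T^-2], RHS [L M T^-1] → incorrect ✗
- p = m/v: LHS [L M T^-1], RHS [L^-1 M T] → incorrect ✗
- E = ½mv²: LHS [L^2 M T^-2], RHS [L^2 M T^-2] → correct ✓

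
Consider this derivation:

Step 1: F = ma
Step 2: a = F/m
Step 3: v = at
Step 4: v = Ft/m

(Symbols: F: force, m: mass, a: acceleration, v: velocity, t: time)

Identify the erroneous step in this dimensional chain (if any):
No step introduces an error — all steps are dimensionally consistent.

Step 1: F = ma → LHS [L M T^-2], RHS [L M T^-2] ✓
Step 2: a = F/m → LHS [L T^-2], RHS [L T^-2] ✓
Step 3: v = at → LHS [L T^-1], RHS [L T^-1] ✓
Step 4: v = Ft/m → LHS [L T^-1], RHS [L T^-1] ✓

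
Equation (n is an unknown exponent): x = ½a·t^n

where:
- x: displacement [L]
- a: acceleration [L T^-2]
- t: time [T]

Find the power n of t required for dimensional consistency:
n = 2

x has dimensions [L]; t has dimensions [T].
The rest of the RHS has dimensions [L T^-2], so t^n must supply [T^2].
With n = 2: ½a·t^2 has dimensions [L], matching the LHS ✓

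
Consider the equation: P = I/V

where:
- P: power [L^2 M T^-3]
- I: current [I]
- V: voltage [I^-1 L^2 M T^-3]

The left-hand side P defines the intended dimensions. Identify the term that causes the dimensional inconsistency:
The right-hand side term I/V

P has dimensions [L^2 M T^-3], but I/V has dimensions [I^2 L^-2 M^-1 T^3], so the term I/V is dimensionally wrong for P.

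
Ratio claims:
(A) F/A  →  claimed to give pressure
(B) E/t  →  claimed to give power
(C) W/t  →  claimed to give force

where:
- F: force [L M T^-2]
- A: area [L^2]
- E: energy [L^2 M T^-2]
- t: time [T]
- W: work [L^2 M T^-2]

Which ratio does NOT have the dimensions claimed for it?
(C) W/t does not give force

(A) F/A: [L^-1 M T^-2] = pressure [L^-1 M T^-2] ✓
(B) E/t: [L^2 M T^-3] = power [L^2 M T^-3] ✓
(C) W/t: [L^2 M T^-3] ≠ force [L M T^-2] ✗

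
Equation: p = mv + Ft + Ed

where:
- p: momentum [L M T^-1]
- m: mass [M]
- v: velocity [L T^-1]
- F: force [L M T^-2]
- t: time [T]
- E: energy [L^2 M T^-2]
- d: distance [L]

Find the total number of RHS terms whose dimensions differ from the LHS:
1

LHS p: [L M T^-1]
- mv: [L M T^-1] ✓
- Ft: [L M T^-1] ✓
- Ed: [L^3 M T^-2] ✗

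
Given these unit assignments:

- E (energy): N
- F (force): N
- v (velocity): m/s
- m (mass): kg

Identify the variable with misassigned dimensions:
E

The variable E (energy) should have units J, not N.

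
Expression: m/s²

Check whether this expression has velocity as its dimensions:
No

The expression m/s² has dimensions [L T^-2], but velocity has dimensions [L T^-1].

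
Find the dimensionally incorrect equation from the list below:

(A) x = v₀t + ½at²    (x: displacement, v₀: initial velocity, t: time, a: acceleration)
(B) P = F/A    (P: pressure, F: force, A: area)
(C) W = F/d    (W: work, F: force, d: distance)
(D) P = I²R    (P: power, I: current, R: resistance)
(C) W = F/d

The equation (C) W = F/d is dimensionally incorrect.

LHS (W): [L^2 M T^-2]
RHS (F/d): [M T^-2] ✗

The dimensions do not match. The other three equations balance.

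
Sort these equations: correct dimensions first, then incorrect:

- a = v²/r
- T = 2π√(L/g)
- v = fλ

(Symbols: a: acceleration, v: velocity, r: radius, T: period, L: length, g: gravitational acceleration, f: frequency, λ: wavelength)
Dimensionally correct: a = v²/r, T = 2π√(L/g), v = fλ
Dimensionally incorrect: none
Ordered (correct first, then incorrect): a = v²/r, T = 2π√(L/g), v = fλ

- a = v²/r: LHS [L T^-2], RHS [L T^-2] → correct ✓
- T = 2π√(L/g): LHS [T], RHS [T] → correct ✓
- v = fλ: LHS [L T^-1], RHS [L T^-1] → correct ✓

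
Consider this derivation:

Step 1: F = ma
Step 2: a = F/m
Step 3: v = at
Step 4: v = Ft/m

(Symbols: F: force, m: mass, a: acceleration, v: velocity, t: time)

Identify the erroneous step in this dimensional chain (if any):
No step introduces an error — all steps are dimensionally consistent.

Step 1: F = ma → LHS [L M T^-2], RHS [L M T^-2] ✓
Step 2: a = F/m → LHS [L T^-2], RHS [L T^-2] ✓
Step 3: v = at → LHS [L T^-1], RHS [L T^-1] ✓
Step 4: v = Ft/m → LHS [L T^-1], RHS [L T^-1] ✓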